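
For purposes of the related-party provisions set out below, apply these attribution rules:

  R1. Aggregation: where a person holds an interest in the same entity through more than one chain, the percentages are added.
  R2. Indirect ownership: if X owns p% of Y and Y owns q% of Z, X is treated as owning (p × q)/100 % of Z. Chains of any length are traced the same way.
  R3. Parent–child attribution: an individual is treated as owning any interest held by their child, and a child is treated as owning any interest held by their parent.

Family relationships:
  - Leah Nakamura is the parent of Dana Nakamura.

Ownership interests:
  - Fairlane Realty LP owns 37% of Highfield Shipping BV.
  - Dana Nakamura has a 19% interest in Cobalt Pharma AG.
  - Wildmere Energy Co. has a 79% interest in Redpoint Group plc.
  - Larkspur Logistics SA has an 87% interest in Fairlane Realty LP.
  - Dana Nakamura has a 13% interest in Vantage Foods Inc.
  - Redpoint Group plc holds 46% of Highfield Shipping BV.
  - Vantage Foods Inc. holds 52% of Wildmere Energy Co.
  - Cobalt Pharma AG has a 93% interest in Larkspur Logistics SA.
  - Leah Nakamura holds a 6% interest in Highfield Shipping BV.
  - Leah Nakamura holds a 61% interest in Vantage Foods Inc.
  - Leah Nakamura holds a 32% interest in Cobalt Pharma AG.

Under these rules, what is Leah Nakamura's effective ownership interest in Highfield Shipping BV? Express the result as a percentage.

By parent–child attribution (R3), Leah Nakamura is treated as also owning Dana Nakamura's interest in Cobalt Pharma AG, giving 32% + 19% = 51%.
By parent–child attribution (R3), Leah Nakamura is treated as also owning Dana Nakamura's interest in Vantage Foods Inc, giving 61% + 13% = 74%.
Chain via Cobalt Pharma AG → Larkspur Logistics SA → Fairlane Realty LP (R2): 51% × 93% × 87% × 37% = 15.267717% of Highfield Shipping BV.
Chain via Vantage Foods Inc. → Wildmere Energy Co. → Redpoint Group plc (R2): 74% × 52% × 79% × 46% = 13.983632% of Highfield Shipping BV.
Direct interest in Highfield Shipping BV: 6%.
Aggregating (R1): 15.267717% + 13.983632% + 6% = 35.251349%.

35.251349%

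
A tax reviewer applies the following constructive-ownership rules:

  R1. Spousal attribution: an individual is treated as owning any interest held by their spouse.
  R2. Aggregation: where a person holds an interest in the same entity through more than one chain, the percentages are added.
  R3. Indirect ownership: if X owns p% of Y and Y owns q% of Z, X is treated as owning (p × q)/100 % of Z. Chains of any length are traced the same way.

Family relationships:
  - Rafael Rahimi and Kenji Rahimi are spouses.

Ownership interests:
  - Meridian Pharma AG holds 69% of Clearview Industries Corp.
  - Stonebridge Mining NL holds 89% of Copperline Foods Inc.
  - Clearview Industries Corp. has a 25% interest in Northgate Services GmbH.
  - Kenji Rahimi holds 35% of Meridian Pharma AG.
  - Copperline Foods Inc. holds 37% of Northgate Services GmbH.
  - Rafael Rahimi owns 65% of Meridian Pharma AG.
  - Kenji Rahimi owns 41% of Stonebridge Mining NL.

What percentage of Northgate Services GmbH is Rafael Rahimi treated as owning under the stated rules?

By spousal attribution (R1), Rafael Rahimi is treated as also owning Kenji Rahimi's interest in Meridian Pharma AG, giving 65% + 35% = 100%.
By spousal attribution (R1), Rafael Rahimi is treated as owning Kenji Rahimi's 41% interest in Stonebridge Mining NL.
Chain via Meridian Pharma AG → Clearview Industries Corp. (R3): 100% × 69% × 25% = 17.25% of Northgate Services GmbH.
Chain via Stonebridge Mining NL → Copperline Foods Inc. (R3): 41% × 89% × 37% = 13.5013% of Northgate Services GmbH.
Aggregating (R2): 17.25% + 13.5013% = 30.7513%.

30.7513%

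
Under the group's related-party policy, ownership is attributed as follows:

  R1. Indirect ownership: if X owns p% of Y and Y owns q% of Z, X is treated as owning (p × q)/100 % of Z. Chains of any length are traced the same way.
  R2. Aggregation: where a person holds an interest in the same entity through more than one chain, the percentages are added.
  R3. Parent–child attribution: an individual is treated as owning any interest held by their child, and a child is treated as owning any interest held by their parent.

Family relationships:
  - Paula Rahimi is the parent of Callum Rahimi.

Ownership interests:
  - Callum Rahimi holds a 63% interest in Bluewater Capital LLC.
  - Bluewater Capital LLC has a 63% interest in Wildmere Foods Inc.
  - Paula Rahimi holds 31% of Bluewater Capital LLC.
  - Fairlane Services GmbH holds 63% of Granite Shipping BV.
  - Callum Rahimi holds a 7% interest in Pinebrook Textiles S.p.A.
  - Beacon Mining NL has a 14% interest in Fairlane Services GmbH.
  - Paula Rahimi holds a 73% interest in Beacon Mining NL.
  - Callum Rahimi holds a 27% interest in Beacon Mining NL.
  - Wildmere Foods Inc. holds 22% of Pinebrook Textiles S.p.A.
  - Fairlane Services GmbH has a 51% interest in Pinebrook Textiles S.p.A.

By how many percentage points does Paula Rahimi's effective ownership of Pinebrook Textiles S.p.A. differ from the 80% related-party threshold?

52.8316

By parent–child attribution (R3), Paula Rahimi is treated as also owning Callum Rahimi's interest in Bluewater Capital LLC, giving 31% + 63% = 94%.
By parent–child attribution (R3), Paula Rahimi is treated as also owning Callum Rahimi's interest in Beacon Mining NL, giving 73% + 27% = 100%.
By parent–child attribution (R3), Paula Rahimi is treated as owning Callum Rahimi's 7% interest in Pinebrook Textiles S.p.A.
Chain via Bluewater Capital LLC → Wildmere Foods Inc. (R1): 94% × 63% × 22% = 13.0284% of Pinebrook Textiles S.p.A.
Chain via Beacon Mining NL → Fairlane Services GmbH (R1): 100% × 14% × 51% = 7.14% of Pinebrook Textiles S.p.A.
Direct interest in Pinebrook Textiles S.p.A: 7%.
Aggregating (R2): 13.0284% + 7.14% + 7% = 27.1684%.
27.1684% falls short of the 80% threshold by 52.8316 percentage points.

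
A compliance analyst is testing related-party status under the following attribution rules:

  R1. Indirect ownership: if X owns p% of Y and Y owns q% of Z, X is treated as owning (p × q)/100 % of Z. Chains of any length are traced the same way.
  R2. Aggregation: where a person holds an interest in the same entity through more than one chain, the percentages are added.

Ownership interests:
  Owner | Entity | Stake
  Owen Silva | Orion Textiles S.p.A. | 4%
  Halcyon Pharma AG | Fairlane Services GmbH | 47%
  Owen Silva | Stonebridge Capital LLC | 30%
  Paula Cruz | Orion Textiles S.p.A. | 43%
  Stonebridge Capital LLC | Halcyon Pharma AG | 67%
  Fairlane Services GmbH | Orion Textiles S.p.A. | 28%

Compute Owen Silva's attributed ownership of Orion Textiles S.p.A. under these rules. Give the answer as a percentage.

6.64516%

Chain via Stonebridge Capital LLC → Halcyon Pharma AG → Fairlane Services GmbH (R1): 30% × 67% × 47% × 28% = 2.64516% of Orion Textiles S.p.A.
Direct interest in Orion Textiles S.p.A: 4%.
Aggregating (R2): 2.64516% + 4% = 6.64516%.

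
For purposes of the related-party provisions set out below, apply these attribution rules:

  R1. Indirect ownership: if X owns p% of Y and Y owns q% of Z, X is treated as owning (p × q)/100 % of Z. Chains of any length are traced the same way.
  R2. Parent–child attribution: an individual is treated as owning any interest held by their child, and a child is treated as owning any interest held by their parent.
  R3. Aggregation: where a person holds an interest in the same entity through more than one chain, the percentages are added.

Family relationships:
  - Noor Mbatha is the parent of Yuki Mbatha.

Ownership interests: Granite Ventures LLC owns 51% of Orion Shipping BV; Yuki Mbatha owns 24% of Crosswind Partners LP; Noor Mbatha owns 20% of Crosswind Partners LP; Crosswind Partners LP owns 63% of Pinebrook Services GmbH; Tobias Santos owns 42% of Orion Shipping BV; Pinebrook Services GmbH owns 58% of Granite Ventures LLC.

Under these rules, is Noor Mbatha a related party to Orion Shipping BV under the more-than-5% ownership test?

By parent–child attribution (R2), Noor Mbatha is treated as also owning Yuki Mbatha's interest in Crosswind Partners LP, giving 20% + 24% = 44%.
Chain via Crosswind Partners LP → Pinebrook Services GmbH → Granite Ventures LLC (R1): 44% × 63% × 58% × 51% = 8.199576% of Orion Shipping BV.
8.199576% exceeds the 5% threshold, so Noor is a related party to Orion Shipping BV.

Yes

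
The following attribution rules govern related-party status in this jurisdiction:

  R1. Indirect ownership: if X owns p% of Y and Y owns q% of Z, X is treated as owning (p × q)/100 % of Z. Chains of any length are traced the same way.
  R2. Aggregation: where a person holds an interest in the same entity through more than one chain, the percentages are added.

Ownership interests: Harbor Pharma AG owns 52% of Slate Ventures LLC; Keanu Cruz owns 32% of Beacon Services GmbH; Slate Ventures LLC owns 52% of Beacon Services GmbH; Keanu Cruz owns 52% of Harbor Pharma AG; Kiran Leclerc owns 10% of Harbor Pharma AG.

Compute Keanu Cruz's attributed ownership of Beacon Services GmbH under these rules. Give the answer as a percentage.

46.0608%

Chain via Harbor Pharma AG → Slate Ventures LLC (R1): 52% × 52% × 52% = 14.0608% of Beacon Services GmbH.
Direct interest in Beacon Services GmbH: 32%.
Aggregating (R2): 14.0608% + 32% = 46.0608%.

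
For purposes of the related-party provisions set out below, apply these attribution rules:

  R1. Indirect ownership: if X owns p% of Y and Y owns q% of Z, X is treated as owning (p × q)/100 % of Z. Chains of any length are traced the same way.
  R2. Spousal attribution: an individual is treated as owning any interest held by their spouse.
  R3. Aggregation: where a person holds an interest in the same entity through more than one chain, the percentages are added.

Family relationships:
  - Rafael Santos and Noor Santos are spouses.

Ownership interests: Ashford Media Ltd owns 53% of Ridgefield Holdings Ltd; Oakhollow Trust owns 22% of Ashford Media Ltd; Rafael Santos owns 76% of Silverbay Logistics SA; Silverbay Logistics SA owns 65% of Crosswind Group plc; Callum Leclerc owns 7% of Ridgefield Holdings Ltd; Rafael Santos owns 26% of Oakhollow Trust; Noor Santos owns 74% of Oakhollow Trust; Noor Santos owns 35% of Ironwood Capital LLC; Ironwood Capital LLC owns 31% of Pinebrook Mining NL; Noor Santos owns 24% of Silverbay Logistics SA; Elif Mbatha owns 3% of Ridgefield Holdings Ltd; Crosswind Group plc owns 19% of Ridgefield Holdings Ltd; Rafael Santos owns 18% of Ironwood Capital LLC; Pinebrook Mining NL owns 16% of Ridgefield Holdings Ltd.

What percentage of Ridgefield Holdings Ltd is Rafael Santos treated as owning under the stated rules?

By spousal attribution (R2), Rafael Santos is treated as also owning Noor Santos's interest in Ironwood Capital LLC, giving 18% + 35% = 53%.
By spousal attribution (R2), Rafael Santos is treated as also owning Noor Santos's interest in Oakhollow Trust, giving 26% + 74% = 100%.
By spousal attribution (R2), Rafael Santos is treated as also owning Noor Santos's interest in Silverbay Logistics SA, giving 76% + 24% = 100%.
Chain via Ironwood Capital LLC → Pinebrook Mining NL (R1): 53% × 31% × 16% = 2.6288% of Ridgefield Holdings Ltd.
Chain via Oakhollow Trust → Ashford Media Ltd (R1): 100% × 22% × 53% = 11.66% of Ridgefield Holdings Ltd.
Chain via Silverbay Logistics SA → Crosswind Group plc (R1): 100% × 65% × 19% = 12.35% of Ridgefield Holdings Ltd.
Aggregating (R3): 2.6288% + 11.66% + 12.35% = 26.6388%.

26.6388%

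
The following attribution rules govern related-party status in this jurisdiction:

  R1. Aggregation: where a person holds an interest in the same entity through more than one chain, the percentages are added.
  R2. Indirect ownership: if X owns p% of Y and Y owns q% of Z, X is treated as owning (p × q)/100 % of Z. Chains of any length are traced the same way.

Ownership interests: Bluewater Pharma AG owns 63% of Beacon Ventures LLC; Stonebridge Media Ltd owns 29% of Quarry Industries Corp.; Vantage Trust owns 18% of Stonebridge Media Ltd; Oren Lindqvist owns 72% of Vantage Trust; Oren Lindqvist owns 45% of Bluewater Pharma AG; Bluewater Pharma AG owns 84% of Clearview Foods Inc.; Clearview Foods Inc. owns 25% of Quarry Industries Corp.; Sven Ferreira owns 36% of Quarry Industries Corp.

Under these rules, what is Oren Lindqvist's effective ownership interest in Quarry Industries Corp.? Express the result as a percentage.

Chain via Bluewater Pharma AG → Clearview Foods Inc. (R2): 45% × 84% × 25% = 9.45% of Quarry Industries Corp.
Chain via Vantage Trust → Stonebridge Media Ltd (R2): 72% × 18% × 29% = 3.7584% of Quarry Industries Corp.
Aggregating (R1): 9.45% + 3.7584% = 13.2084%.

13.2084%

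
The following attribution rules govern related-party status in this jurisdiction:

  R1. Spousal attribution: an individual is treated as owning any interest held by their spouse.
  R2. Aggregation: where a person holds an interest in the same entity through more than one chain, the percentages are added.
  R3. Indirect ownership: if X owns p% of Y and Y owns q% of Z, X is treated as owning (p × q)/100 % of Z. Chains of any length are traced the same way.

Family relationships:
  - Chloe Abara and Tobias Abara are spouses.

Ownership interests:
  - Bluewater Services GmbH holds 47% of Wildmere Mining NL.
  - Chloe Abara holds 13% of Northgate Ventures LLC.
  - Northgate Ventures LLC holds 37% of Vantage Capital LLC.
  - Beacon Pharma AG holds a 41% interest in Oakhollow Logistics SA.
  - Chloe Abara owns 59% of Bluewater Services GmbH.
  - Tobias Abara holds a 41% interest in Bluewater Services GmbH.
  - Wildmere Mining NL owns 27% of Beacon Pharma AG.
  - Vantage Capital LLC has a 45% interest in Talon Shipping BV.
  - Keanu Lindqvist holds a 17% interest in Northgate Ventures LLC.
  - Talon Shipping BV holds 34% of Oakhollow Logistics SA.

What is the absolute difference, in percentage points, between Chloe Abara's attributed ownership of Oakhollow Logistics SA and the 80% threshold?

By spousal attribution (R1), Chloe Abara is treated as also owning Tobias Abara's interest in Bluewater Services GmbH, giving 59% + 41% = 100%.
Chain via Bluewater Services GmbH → Wildmere Mining NL → Beacon Pharma AG (R3): 100% × 47% × 27% × 41% = 5.2029% of Oakhollow Logistics SA.
Chain via Northgate Ventures LLC → Vantage Capital LLC → Talon Shipping BV (R3): 13% × 37% × 45% × 34% = 0.73593% of Oakhollow Logistics SA.
Aggregating (R2): 5.2029% + 0.73593% = 5.93883%.
5.93883% falls short of the 80% threshold by 74.06117 percentage points.

74.06117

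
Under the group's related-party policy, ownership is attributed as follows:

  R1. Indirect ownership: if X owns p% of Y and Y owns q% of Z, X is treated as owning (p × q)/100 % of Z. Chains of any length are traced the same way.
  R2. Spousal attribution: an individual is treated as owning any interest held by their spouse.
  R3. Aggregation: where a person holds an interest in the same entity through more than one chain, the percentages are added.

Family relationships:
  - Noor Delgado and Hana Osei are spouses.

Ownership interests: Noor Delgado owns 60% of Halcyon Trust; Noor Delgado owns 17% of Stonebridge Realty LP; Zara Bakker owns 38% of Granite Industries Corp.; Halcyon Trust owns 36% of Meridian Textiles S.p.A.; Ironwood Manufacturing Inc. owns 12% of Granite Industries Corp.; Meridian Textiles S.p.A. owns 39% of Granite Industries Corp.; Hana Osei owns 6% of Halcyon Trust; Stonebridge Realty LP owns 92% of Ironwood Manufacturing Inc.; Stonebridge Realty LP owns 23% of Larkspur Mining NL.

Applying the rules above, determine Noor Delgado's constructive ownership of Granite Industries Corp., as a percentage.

By spousal attribution (R2), Noor Delgado is treated as also owning Hana Osei's interest in Halcyon Trust, giving 60% + 6% = 66%.
Chain via Halcyon Trust → Meridian Textiles S.p.A. (R1): 66% × 36% × 39% = 9.2664% of Granite Industries Corp.
Chain via Stonebridge Realty LP → Ironwood Manufacturing Inc. (R1): 17% × 92% × 12% = 1.8768% of Granite Industries Corp.
Aggregating (R3): 9.2664% + 1.8768% = 11.1432%.

11.1432%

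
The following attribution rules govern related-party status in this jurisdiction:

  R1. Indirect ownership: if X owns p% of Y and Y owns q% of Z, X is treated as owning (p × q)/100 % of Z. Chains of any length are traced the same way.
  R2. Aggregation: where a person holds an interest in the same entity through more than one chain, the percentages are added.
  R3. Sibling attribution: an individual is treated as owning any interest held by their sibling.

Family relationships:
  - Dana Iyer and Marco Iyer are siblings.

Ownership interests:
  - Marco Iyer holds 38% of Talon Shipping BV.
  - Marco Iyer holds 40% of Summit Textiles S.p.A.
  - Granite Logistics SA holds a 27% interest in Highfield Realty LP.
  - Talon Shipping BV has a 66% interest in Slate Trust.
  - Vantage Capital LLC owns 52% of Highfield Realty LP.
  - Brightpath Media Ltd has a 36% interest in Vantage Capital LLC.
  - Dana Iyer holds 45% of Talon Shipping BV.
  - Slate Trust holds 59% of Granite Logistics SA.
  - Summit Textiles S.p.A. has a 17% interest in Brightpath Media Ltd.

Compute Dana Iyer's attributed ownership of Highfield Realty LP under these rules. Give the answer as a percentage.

By sibling attribution (R3), Dana Iyer is treated as also owning Marco Iyer's interest in Talon Shipping BV, giving 45% + 38% = 83%.
By sibling attribution (R3), Dana Iyer is treated as owning Marco Iyer's 40% interest in Summit Textiles S.p.A.
Chain via Talon Shipping BV → Slate Trust → Granite Logistics SA (R1): 83% × 66% × 59% × 27% = 8.726454% of Highfield Realty LP.
Chain via Summit Textiles S.p.A. → Brightpath Media Ltd → Vantage Capital LLC (R1): 40% × 17% × 36% × 52% = 1.27296% of Highfield Realty LP.
Aggregating (R2): 8.726454% + 1.27296% = 9.999414%.

9.999414%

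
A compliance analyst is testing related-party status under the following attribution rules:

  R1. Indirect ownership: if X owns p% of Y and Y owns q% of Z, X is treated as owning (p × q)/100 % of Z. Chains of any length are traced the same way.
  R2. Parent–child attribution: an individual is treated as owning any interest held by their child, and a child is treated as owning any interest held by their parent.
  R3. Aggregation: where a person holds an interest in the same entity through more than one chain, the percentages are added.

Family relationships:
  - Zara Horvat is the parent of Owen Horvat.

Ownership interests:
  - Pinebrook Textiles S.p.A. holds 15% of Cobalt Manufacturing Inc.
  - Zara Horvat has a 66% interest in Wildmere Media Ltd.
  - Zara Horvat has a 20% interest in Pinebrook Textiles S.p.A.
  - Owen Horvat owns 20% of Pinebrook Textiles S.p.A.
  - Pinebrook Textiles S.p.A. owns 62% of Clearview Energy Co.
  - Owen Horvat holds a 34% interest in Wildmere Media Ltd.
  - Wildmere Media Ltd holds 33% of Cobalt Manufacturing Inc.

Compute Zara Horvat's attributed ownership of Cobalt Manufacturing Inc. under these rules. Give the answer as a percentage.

By parent–child attribution (R2), Zara Horvat is treated as also owning Owen Horvat's interest in Pinebrook Textiles S.p.A, giving 20% + 20% = 40%.
By parent–child attribution (R2), Zara Horvat is treated as also owning Owen Horvat's interest in Wildmere Media Ltd, giving 66% + 34% = 100%.
Chain via Pinebrook Textiles S.p.A. (R1): 40% × 15% = 6% of Cobalt Manufacturing Inc.
Chain via Wildmere Media Ltd (R1): 100% × 33% = 33% of Cobalt Manufacturing Inc.
Aggregating (R3): 6% + 33% = 39%.

39%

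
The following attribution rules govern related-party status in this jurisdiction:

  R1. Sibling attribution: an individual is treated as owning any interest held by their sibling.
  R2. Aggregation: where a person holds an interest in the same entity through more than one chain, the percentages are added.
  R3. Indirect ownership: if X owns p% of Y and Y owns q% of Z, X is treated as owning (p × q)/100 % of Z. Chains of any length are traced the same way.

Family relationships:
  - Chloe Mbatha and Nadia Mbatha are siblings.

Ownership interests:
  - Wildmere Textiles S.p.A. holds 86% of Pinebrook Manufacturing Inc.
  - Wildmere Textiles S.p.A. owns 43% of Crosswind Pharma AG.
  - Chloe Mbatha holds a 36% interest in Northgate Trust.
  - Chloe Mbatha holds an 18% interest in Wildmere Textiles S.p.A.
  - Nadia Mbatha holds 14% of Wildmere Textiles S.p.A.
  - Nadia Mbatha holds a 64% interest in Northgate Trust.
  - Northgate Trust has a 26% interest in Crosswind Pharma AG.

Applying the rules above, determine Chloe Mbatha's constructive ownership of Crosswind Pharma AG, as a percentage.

By sibling attribution (R1), Chloe Mbatha is treated as also owning Nadia Mbatha's interest in Wildmere Textiles S.p.A, giving 18% + 14% = 32%.
By sibling attribution (R1), Chloe Mbatha is treated as also owning Nadia Mbatha's interest in Northgate Trust, giving 36% + 64% = 100%.
Chain via Wildmere Textiles S.p.A. (R3): 32% × 43% = 13.76% of Crosswind Pharma AG.
Chain via Northgate Trust (R3): 100% × 26% = 26% of Crosswind Pharma AG.
Aggregating (R2): 13.76% + 26% = 39.76%.

39.76%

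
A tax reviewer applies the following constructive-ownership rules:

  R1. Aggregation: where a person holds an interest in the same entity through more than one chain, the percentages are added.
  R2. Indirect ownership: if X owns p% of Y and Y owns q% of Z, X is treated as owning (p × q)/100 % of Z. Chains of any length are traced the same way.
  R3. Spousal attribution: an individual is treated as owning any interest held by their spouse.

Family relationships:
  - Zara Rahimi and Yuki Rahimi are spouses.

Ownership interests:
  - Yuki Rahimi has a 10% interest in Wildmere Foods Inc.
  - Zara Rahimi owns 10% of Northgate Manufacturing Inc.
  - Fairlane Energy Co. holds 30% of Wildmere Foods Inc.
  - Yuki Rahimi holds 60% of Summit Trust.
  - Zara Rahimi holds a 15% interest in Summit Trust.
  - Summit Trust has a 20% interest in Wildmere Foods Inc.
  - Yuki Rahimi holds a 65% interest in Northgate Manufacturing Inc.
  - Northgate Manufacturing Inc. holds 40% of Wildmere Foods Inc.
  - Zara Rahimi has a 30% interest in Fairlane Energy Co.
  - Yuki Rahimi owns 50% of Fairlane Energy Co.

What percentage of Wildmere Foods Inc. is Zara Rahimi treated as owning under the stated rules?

By spousal attribution (R3), Zara Rahimi is treated as also owning Yuki Rahimi's interest in Northgate Manufacturing Inc, giving 10% + 65% = 75%.
By spousal attribution (R3), Zara Rahimi is treated as also owning Yuki Rahimi's interest in Summit Trust, giving 15% + 60% = 75%.
By spousal attribution (R3), Zara Rahimi is treated as also owning Yuki Rahimi's interest in Fairlane Energy Co, giving 30% + 50% = 80%.
By spousal attribution (R3), Zara Rahimi is treated as owning Yuki Rahimi's 10% interest in Wildmere Foods Inc.
Chain via Northgate Manufacturing Inc. (R2): 75% × 40% = 30% of Wildmere Foods Inc.
Chain via Summit Trust (R2): 75% × 20% = 15% of Wildmere Foods Inc.
Chain via Fairlane Energy Co. (R2): 80% × 30% = 24% of Wildmere Foods Inc.
Direct interest in Wildmere Foods Inc: 10%.
Aggregating (R1): 30% + 15% + 24% + 10% = 79%.

79%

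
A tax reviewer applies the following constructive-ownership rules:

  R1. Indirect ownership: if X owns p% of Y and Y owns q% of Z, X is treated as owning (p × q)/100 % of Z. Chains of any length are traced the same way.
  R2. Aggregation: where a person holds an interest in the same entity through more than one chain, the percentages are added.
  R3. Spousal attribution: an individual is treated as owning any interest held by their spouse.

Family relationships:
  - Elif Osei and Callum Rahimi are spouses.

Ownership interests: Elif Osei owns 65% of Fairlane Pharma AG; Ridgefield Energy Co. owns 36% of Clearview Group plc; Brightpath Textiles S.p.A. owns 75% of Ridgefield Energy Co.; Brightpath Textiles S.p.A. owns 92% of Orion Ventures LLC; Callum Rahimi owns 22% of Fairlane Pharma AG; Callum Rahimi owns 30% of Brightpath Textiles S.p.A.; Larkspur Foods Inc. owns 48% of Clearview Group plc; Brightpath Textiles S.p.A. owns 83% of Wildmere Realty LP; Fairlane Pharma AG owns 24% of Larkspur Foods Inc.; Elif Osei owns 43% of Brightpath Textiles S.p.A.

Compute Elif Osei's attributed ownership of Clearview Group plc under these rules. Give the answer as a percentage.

By spousal attribution (R3), Elif Osei is treated as also owning Callum Rahimi's interest in Brightpath Textiles S.p.A, giving 43% + 30% = 73%.
By spousal attribution (R3), Elif Osei is treated as also owning Callum Rahimi's interest in Fairlane Pharma AG, giving 65% + 22% = 87%.
Chain via Brightpath Textiles S.p.A. → Ridgefield Energy Co. (R1): 73% × 75% × 36% = 19.71% of Clearview Group plc.
Chain via Fairlane Pharma AG → Larkspur Foods Inc. (R1): 87% × 24% × 48% = 10.0224% of Clearview Group plc.
Aggregating (R2): 19.71% + 10.0224% = 29.7324%.

29.7324%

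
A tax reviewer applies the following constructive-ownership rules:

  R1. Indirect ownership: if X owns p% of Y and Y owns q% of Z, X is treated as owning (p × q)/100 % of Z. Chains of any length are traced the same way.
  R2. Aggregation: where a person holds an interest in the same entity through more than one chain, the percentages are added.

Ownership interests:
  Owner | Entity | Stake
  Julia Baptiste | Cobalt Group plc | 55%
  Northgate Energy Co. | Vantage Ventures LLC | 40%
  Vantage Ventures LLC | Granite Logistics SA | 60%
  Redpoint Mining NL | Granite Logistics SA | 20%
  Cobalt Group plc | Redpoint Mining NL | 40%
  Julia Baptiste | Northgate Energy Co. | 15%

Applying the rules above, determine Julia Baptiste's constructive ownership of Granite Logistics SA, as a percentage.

8%

Chain via Cobalt Group plc → Redpoint Mining NL (R1): 55% × 40% × 20% = 4.4% of Granite Logistics SA.
Chain via Northgate Energy Co. → Vantage Ventures LLC (R1): 15% × 40% × 60% = 3.6% of Granite Logistics SA.
Aggregating (R2): 4.4% + 3.6% = 8%.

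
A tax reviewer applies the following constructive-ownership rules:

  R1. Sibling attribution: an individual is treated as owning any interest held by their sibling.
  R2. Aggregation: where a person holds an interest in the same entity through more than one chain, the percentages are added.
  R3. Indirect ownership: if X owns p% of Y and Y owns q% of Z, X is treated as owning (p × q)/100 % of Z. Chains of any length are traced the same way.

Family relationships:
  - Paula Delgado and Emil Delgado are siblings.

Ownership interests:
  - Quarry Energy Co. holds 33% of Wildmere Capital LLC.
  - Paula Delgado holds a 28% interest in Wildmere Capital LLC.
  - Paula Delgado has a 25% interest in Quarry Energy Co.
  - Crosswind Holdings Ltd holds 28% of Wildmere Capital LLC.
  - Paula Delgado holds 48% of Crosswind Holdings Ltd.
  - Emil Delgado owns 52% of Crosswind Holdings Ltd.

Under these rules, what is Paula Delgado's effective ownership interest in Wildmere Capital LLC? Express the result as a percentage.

64.25%

By sibling attribution (R1), Paula Delgado is treated as also owning Emil Delgado's interest in Crosswind Holdings Ltd, giving 48% + 52% = 100%.
Chain via Crosswind Holdings Ltd (R3): 100% × 28% = 28% of Wildmere Capital LLC.
Chain via Quarry Energy Co. (R3): 25% × 33% = 8.25% of Wildmere Capital LLC.
Direct interest in Wildmere Capital LLC: 28%.
Aggregating (R2): 28% + 8.25% + 28% = 64.25%.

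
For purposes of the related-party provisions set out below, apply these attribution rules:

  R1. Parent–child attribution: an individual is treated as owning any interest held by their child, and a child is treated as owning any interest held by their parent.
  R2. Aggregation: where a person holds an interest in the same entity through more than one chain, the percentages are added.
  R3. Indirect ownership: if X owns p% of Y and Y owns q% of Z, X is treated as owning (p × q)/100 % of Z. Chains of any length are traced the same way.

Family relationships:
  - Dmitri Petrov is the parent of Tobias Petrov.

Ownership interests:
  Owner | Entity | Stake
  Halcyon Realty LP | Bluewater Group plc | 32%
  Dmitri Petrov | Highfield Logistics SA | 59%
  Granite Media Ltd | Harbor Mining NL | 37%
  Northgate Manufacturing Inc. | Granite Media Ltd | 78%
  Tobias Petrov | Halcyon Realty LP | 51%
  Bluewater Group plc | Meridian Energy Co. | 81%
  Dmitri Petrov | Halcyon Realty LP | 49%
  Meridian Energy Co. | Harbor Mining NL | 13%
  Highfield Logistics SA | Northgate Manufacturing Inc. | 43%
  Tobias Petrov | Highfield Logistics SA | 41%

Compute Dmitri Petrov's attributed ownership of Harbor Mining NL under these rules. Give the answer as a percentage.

15.7794%

By parent–child attribution (R1), Dmitri Petrov is treated as also owning Tobias Petrov's interest in Highfield Logistics SA, giving 59% + 41% = 100%.
By parent–child attribution (R1), Dmitri Petrov is treated as also owning Tobias Petrov's interest in Halcyon Realty LP, giving 49% + 51% = 100%.
Chain via Highfield Logistics SA → Northgate Manufacturing Inc. → Granite Media Ltd (R3): 100% × 43% × 78% × 37% = 12.4098% of Harbor Mining NL.
Chain via Halcyon Realty LP → Bluewater Group plc → Meridian Energy Co. (R3): 100% × 32% × 81% × 13% = 3.3696% of Harbor Mining NL.
Aggregating (R2): 12.4098% + 3.3696% = 15.7794%.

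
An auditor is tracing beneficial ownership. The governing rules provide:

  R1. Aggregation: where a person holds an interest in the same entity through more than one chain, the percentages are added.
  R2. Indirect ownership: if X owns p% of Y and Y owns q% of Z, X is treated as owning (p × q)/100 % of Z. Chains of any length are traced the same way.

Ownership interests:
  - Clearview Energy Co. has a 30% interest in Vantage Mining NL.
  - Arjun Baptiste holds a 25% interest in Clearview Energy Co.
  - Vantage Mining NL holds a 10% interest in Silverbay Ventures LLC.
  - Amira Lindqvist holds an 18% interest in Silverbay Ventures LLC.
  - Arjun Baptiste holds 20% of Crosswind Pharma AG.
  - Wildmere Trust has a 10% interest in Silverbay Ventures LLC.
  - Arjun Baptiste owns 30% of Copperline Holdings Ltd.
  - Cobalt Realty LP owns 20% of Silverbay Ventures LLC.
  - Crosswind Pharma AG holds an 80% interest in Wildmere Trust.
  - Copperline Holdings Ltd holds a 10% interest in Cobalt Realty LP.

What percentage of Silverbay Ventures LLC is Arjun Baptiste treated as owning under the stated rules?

Chain via Crosswind Pharma AG → Wildmere Trust (R2): 20% × 80% × 10% = 1.6% of Silverbay Ventures LLC.
Chain via Clearview Energy Co. → Vantage Mining NL (R2): 25% × 30% × 10% = 0.75% of Silverbay Ventures LLC.
Chain via Copperline Holdings Ltd → Cobalt Realty LP (R2): 30% × 10% × 20% = 0.6% of Silverbay Ventures LLC.
Aggregating (R1): 1.6% + 0.75% + 0.6% = 2.95%.

2.95%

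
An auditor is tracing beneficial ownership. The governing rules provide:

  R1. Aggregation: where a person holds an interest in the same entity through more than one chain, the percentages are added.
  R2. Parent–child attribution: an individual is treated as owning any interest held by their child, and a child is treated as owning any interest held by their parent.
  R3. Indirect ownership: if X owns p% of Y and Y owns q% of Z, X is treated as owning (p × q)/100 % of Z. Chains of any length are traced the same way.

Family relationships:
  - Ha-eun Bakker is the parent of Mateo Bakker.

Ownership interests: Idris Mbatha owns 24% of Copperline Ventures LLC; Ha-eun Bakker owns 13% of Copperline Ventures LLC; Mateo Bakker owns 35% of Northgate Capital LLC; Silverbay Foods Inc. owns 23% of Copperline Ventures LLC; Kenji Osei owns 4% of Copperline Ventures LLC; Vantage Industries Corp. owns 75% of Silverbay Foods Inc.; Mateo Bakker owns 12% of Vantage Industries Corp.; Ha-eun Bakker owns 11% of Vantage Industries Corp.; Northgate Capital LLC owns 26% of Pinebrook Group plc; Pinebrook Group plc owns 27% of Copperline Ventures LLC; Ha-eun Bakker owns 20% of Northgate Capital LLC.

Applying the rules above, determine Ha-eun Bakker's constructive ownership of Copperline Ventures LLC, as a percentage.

20.8285%

By parent–child attribution (R2), Ha-eun Bakker is treated as also owning Mateo Bakker's interest in Northgate Capital LLC, giving 20% + 35% = 55%.
By parent–child attribution (R2), Ha-eun Bakker is treated as also owning Mateo Bakker's interest in Vantage Industries Corp, giving 11% + 12% = 23%.
Chain via Northgate Capital LLC → Pinebrook Group plc (R3): 55% × 26% × 27% = 3.861% of Copperline Ventures LLC.
Chain via Vantage Industries Corp. → Silverbay Foods Inc. (R3): 23% × 75% × 23% = 3.9675% of Copperline Ventures LLC.
Direct interest in Copperline Ventures LLC: 13%.
Aggregating (R1): 3.861% + 3.9675% + 13% = 20.8285%.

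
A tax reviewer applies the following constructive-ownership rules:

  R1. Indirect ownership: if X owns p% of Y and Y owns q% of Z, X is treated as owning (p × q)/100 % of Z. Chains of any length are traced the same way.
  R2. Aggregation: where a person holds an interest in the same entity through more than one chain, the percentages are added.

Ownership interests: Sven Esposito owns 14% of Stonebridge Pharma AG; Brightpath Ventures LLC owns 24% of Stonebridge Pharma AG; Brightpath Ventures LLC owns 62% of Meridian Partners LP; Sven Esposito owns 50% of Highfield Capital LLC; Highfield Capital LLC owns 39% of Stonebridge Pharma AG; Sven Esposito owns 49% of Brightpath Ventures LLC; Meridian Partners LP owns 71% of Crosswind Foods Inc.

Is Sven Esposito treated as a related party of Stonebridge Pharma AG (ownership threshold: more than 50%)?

No

Chain via Highfield Capital LLC (R1): 50% × 39% = 19.5% of Stonebridge Pharma AG.
Chain via Brightpath Ventures LLC (R1): 49% × 24% = 11.76% of Stonebridge Pharma AG.
Direct interest in Stonebridge Pharma AG: 14%.
Aggregating (R2): 19.5% + 11.76% + 14% = 45.26%.
45.26% does not exceed the 50% threshold, so Sven is not a related party to Stonebridge Pharma AG.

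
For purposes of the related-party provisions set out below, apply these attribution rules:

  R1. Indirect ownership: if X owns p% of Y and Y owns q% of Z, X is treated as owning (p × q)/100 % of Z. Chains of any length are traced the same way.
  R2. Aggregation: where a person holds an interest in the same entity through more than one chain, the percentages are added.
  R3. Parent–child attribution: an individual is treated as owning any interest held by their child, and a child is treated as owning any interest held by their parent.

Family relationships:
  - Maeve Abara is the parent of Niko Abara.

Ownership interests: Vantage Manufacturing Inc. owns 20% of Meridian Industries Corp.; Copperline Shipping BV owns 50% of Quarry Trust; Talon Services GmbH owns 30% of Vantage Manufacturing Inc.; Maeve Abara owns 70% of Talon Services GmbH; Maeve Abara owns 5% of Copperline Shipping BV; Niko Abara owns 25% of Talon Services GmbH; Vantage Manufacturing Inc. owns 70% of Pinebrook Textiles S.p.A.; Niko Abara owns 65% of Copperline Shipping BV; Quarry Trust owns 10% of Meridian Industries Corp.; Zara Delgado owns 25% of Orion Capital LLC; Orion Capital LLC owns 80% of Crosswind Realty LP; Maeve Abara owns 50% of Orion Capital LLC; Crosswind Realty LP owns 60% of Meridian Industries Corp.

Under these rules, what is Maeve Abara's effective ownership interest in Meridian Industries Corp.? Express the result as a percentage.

By parent–child attribution (R3), Maeve Abara is treated as also owning Niko Abara's interest in Copperline Shipping BV, giving 5% + 65% = 70%.
By parent–child attribution (R3), Maeve Abara is treated as also owning Niko Abara's interest in Talon Services GmbH, giving 70% + 25% = 95%.
Chain via Orion Capital LLC → Crosswind Realty LP (R1): 50% × 80% × 60% = 24% of Meridian Industries Corp.
Chain via Copperline Shipping BV → Quarry Trust (R1): 70% × 50% × 10% = 3.5% of Meridian Industries Corp.
Chain via Talon Services GmbH → Vantage Manufacturing Inc. (R1): 95% × 30% × 20% = 5.7% of Meridian Industries Corp.
Aggregating (R2): 24% + 3.5% + 5.7% = 33.2%.

33.2%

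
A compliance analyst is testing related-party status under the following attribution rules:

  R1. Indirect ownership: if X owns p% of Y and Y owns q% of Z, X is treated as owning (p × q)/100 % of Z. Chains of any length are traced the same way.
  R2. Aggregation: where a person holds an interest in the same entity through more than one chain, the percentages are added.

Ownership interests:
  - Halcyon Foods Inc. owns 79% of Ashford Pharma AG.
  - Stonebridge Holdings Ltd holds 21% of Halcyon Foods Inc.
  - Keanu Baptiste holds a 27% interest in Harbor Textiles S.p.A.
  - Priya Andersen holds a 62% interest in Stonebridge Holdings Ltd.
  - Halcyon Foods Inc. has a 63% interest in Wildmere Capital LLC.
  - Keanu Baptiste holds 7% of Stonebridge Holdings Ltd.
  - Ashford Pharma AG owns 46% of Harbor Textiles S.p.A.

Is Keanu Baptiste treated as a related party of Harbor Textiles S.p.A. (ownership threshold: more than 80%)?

No

Chain via Stonebridge Holdings Ltd → Halcyon Foods Inc. → Ashford Pharma AG (R1): 7% × 21% × 79% × 46% = 0.534198% of Harbor Textiles S.p.A.
Direct interest in Harbor Textiles S.p.A: 27%.
Aggregating (R2): 0.534198% + 27% = 27.534198%.
27.534198% does not exceed the 80% threshold, so Keanu is not a related party to Harbor Textiles S.p.A.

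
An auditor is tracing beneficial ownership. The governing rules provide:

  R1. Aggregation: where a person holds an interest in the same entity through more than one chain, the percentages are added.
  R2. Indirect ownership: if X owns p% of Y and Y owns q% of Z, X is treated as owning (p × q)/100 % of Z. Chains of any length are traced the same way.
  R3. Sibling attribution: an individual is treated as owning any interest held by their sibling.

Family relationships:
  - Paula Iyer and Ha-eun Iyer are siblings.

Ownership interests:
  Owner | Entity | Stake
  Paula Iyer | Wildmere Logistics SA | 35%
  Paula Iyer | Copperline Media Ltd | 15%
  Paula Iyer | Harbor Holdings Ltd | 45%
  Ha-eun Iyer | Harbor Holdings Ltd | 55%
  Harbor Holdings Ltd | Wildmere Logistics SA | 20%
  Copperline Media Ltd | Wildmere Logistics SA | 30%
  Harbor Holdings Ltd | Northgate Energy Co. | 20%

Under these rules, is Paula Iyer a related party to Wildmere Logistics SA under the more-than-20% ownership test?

Yes

By sibling attribution (R3), Paula Iyer is treated as also owning Ha-eun Iyer's interest in Harbor Holdings Ltd, giving 45% + 55% = 100%.
Chain via Harbor Holdings Ltd (R2): 100% × 20% = 20% of Wildmere Logistics SA.
Chain via Copperline Media Ltd (R2): 15% × 30% = 4.5% of Wildmere Logistics SA.
Direct interest in Wildmere Logistics SA: 35%.
Aggregating (R1): 20% + 4.5% + 35% = 59.5%.
59.5% exceeds the 20% threshold, so Paula is a related party to Wildmere Logistics SA.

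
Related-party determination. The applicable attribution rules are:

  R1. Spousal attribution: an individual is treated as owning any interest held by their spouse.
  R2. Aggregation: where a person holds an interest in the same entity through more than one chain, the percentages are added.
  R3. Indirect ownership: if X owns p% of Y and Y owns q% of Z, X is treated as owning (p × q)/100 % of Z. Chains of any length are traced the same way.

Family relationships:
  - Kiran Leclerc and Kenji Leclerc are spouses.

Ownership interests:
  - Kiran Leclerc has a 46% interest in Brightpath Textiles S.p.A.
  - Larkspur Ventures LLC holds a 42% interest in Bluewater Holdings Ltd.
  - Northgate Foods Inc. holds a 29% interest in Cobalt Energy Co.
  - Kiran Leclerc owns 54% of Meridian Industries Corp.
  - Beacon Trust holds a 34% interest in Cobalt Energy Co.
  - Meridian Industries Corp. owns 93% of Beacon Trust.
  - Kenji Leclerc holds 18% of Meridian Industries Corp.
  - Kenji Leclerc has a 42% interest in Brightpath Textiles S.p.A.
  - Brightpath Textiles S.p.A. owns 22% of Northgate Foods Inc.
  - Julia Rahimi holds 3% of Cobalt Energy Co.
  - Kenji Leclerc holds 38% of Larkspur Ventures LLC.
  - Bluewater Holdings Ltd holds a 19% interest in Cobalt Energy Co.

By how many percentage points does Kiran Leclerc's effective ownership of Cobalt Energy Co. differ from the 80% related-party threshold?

By spousal attribution (R1), Kiran Leclerc is treated as also owning Kenji Leclerc's interest in Brightpath Textiles S.p.A, giving 46% + 42% = 88%.
By spousal attribution (R1), Kiran Leclerc is treated as also owning Kenji Leclerc's interest in Meridian Industries Corp, giving 54% + 18% = 72%.
By spousal attribution (R1), Kiran Leclerc is treated as owning Kenji Leclerc's 38% interest in Larkspur Ventures LLC.
Chain via Brightpath Textiles S.p.A. → Northgate Foods Inc. (R3): 88% × 22% × 29% = 5.6144% of Cobalt Energy Co.
Chain via Meridian Industries Corp. → Beacon Trust (R3): 72% × 93% × 34% = 22.7664% of Cobalt Energy Co.
Chain via Larkspur Ventures LLC → Bluewater Holdings Ltd (R3): 38% × 42% × 19% = 3.0324% of Cobalt Energy Co.
Aggregating (R2): 5.6144% + 22.7664% + 3.0324% = 31.4132%.
31.4132% falls short of the 80% threshold by 48.5868 percentage points.

48.5868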